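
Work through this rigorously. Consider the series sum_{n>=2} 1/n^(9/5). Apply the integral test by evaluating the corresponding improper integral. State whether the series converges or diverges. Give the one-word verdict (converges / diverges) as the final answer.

Let f(x) = x^(-9/5). Then f is positive, continuous, and decreasing on [2, infinity), so the integral test applies.
Compute the improper integral int_{2}^infinity f(x) dx:
  antiderivative F(x) = -5/(4*x^(4/5)).
  As x -> infinity, F(x) -> 0 (since p = 9/5 > 1).
  So int = F(infinity) - F(2) = 0 - (-5*2^(1/5)/8) = 5*2^(1/5)/8.
  Finite, so by the integral test, the series converges.

converges


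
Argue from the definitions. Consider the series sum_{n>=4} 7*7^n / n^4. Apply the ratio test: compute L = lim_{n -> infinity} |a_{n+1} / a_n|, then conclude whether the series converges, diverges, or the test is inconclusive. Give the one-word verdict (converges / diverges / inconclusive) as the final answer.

Let a_n denote the general term. Form the ratio a_{n+1}/a_n and simplify:
a_{n+1}/a_n = 7*n^4/(n + 1)^4
Take the limit as n -> infinity: L = 7.
Since L = 7 > 1 (or L = infinity), the ratio test implies the series diverges.

diverges


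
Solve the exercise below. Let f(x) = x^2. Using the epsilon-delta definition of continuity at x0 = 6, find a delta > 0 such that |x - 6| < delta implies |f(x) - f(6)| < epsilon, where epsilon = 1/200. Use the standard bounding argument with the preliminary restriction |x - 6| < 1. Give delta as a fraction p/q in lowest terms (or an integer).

Factor: |x^2 - (6)^2| = |x - 6| * |x + 6|.
Impose |x - 6| < 1 first. Then |x + 6| = |(x - 6) + 2*(6)| <= |x - 6| + 2*|6| < 1 + 12 = 13.
So |x^2 - (6)^2| < delta * 13.
We need delta * 13 <= 1/200, i.e. delta <= 1/200/13 = 1/2600.
Since 1/2600 < 1, this is tighter than 1; take delta = 1/2600.
So delta = 1/2600 works.

1/2600


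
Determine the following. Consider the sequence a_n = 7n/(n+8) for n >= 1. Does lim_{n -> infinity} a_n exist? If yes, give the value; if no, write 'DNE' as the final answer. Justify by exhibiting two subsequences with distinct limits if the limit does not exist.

Examine the behaviour of a_n along subsequences.
Even-n subsequence a_{2k} = 7(2k)/(2k+8) -> 7. Odd-n subsequence a_{2k+1} = 7(2k+1)/(2k+9) -> 7. Both tend to 7, which suggests the limit is 7; verify directly.
|a_n - 7| = |7n - 7(n+8)| / (n+8) = 56/(n+8) < 56/n for every n >= 1.
Given epsilon > 0, choose a positive integer N > 56/epsilon. Then for all n >= N, |a_n - 7| < 56/n <= 56/N < epsilon.
So by the definition of the limit, lim a_n exists and equals 7.

7


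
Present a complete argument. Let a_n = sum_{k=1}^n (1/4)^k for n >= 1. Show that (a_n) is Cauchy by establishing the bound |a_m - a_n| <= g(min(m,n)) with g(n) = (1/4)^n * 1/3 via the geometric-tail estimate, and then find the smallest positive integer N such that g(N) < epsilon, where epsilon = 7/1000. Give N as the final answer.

For m > n >= 1: |a_m - a_n| = sum_{k=n+1}^m (1/4)^k < sum_{k=n+1}^infinity (1/4)^k = (1/4)^(n+1) / (1 - 1/4) = (1/4)^n * (1/4) * (4/3) = (1/4)^n * 1/3.
So g(n) = (1/4)^n / 3. Since g(n) -> 0, (a_n) is Cauchy.
Now solve g(N) < 7/1000: (1/4)^N / 3 < 7/1000 <=> 4^N > 1 / (3 * 7/1000) = 1000/21.
Check powers of 4: 4^2 = 16 <= 1000/21, 4^3 = 64 > 1000/21.
So the smallest such N is 3. Check: g(3) = 1/(3 * 64) = 1/192 < 7/1000.

3


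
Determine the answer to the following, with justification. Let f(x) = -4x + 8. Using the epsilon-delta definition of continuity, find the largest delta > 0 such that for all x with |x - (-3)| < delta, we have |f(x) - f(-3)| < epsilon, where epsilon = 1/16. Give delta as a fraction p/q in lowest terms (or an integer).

We compute f(-3) = -4*(-3) + 8 = 20.
|f(x) - f(-3)| = |-4x + 8 - (20)| = |-4(x - (-3))| = 4|x - (-3)|.
We need 4|x - (-3)| < 1/16, i.e. |x - (-3)| < 1/16 / 4 = 1/64.
So any delta <= 1/64 works. Conversely, if delta > 1/64, then x = -3 + 1/64 satisfies |x - (-3)| = 1/64 < delta but |f(x) - f(-3)| = 4 * 1/64 = 1/16, which is not < 1/16; so no larger delta works.
Hence the largest such delta is 1/64.

1/64


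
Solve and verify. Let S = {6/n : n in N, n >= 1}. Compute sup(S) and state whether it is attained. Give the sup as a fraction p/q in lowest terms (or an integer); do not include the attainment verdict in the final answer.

Analysis:
- Values: 6, 3, 2, 3/2, ... strictly decreasing.
- The maximum is 6 (n=1); sup = 6 (attained).
- The set is bounded below by 0; 6/n -> 0 so 0 is the greatest lower bound.
- 0 is not in the set, so inf = 0 is not attained.
Conclusion: sup(S) = 6, attained in S.

6


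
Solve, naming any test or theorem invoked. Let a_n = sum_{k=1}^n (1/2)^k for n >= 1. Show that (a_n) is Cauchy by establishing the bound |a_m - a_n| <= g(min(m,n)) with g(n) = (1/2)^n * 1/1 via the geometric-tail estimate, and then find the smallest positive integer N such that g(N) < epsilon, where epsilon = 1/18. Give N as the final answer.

For m > n >= 1: |a_m - a_n| = sum_{k=n+1}^m (1/2)^k < sum_{k=n+1}^infinity (1/2)^k = (1/2)^(n+1) / (1 - 1/2) = (1/2)^n * (1/2) * (2/1) = (1/2)^n * 1/1.
So g(n) = (1/2)^n / 1. Since g(n) -> 0, (a_n) is Cauchy.
Now solve g(N) < 1/18: (1/2)^N / 1 < 1/18 <=> 2^N > 1 / (1 * 1/18) = 18.
Check powers of 2: 2^4 = 16 <= 18, 2^5 = 32 > 18.
So the smallest such N is 5. Check: g(5) = 1/(1 * 32) = 1/32 < 1/18.

5


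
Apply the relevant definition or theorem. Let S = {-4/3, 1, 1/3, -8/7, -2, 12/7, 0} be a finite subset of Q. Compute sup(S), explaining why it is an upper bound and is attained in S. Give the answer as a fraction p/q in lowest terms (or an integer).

S is finite, so sup(S) = max(S).
Sorted decreasing:
12/7, 1, 1/3, 0, -8/7, -4/3, -2
The extremum is 12/7.
For every x in S, x <= 12/7. And 12/7 is in S, so it is attained.
Therefore sup(S) = 12/7.

12/7


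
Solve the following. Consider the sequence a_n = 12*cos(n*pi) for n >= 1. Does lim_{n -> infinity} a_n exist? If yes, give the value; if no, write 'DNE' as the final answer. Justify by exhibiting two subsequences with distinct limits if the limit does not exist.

Examine the behaviour of a_n along subsequences.
cos(n*pi) = (-1)^n, so a_n = 12*(-1)^n. a_{2k} = 12 -> 12. a_{2k+1} = -12 -> -12.
Since these two subsequential limits are 12 and -12, distinct, the full sequence cannot converge (a convergent sequence has all subsequences tending to the same limit). So lim a_n does not exist.

DNE


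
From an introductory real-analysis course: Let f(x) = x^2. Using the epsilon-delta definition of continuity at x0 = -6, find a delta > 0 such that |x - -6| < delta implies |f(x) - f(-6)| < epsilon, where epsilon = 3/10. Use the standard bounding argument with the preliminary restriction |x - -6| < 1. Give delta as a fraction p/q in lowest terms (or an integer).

Factor: |x^2 - (-6)^2| = |x - -6| * |x + -6|.
Impose |x - -6| < 1 first. Then |x + -6| = |(x - -6) + 2*(-6)| <= |x - -6| + 2*|-6| < 1 + 12 = 13.
So |x^2 - (-6)^2| < delta * 13.
We need delta * 13 <= 3/10, i.e. delta <= 3/10/13 = 3/130.
Since 3/130 < 1, this is tighter than 1; take delta = 3/130.
So delta = 3/130 works.

3/130


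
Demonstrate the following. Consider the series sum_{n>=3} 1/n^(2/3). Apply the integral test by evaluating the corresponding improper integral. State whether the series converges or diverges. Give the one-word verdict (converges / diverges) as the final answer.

Let f(x) = x^(-2/3). Then f is positive, continuous, and decreasing on [3, infinity), so the integral test applies.
Compute the improper integral int_{3}^infinity f(x) dx:
  antiderivative F(x) = 3*x^(1/3).
  As x -> infinity, F(x) -> infinity (since p = 2/3 < 1).
  So the integral diverges. By the integral test, the series diverges.

diverges


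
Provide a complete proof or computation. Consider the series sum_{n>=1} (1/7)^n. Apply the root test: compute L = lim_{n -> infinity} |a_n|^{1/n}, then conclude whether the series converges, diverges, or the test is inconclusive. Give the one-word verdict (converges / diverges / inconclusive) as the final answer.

Let a_n denote the general term. Form |a_n|^(1/n) and simplify:
|a_n|^(1/n) = 1/7
Take the limit as n -> infinity: L = 1/7.
Since L = 1/7 < 1, the root test implies convergence.

converges


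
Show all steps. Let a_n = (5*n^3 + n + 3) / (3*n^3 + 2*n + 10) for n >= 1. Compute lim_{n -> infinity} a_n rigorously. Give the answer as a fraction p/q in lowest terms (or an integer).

Divide numerator and denominator by n^3, the highest power:
numerator / n^3 = 5 + n^(-2) + 3/n^3
denominator / n^3 = 3 + 2/n^2 + 10/n^3
As n -> infinity, all terms of the form c/n^k (k >= 1) tend to 0.
So numerator / n^3 -> 5 and denominator / n^3 -> 3.
Therefore lim a_n = 5/3.

5/3


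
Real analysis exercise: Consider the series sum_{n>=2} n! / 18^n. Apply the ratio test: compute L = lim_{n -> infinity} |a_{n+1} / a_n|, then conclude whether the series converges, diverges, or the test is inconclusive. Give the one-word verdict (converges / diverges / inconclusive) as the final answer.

Let a_n denote the general term. Form the ratio a_{n+1}/a_n and simplify:
a_{n+1}/a_n = n/18 + 1/18
Take the limit as n -> infinity: L = infinity.
Since L = infinity > 1 (or L = infinity), the ratio test implies the series diverges.

diverges


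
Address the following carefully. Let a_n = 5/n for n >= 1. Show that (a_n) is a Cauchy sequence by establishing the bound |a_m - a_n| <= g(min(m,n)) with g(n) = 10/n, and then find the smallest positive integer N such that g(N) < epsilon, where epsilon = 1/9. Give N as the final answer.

For any m, n >= 1, by the triangle inequality:
|a_m - a_n| = |5/m - 5/n| <= 5*1/m + 5*1/n <= 10/min(m,n).
So g(n) = 10/n bounds the Cauchy difference. Since g(n) -> 0, (a_n) is Cauchy.
Now solve g(N) < 1/9: 10/N < 1/9 <=> N > 10 / (1/9) = 90.
The smallest integer strictly greater than 90 is N = 91.
Check: g(91) = 10/91 = 10/91 < 1/9; g(90) = 1/9 >= 1/9. So N = 91.

91


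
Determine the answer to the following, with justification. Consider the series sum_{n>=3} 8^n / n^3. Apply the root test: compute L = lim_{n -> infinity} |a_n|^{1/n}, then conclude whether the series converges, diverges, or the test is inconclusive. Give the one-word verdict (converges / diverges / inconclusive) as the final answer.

Let a_n denote the general term. Form |a_n|^(1/n) and simplify:
|a_n|^(1/n) = 8/n^(3/n)
Take the limit as n -> infinity: L = 8.
Since L = 8 > 1, the root test implies divergence.

diverges


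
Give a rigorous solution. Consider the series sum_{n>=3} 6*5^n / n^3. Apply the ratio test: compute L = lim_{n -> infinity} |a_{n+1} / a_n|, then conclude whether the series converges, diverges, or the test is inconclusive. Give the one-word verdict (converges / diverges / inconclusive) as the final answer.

Let a_n denote the general term. Form the ratio a_{n+1}/a_n and simplify:
a_{n+1}/a_n = 5*n^3/(n + 1)^3
Take the limit as n -> infinity: L = 5.
Since L = 5 > 1 (or L = infinity), the ratio test implies the series diverges.

diverges


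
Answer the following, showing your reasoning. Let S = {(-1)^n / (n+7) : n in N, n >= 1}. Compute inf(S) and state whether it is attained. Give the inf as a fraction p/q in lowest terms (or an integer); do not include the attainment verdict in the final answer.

Analysis:
- Values: -1/8, 1/9, -1/10, 1/11, -1/12, ...
- Positive terms (even n): 1/(2+7), 1/(4+7), ... decreasing -> max = 1/9 (n=2).
- Negative terms (odd n): -1/(1+7), -1/(3+7), ... increasing -> min = -1/8 (n=1).
- So sup = 1/9 (attained at n=2); inf = -1/8 (attained at n=1).
Conclusion: inf(S) = -1/8, attained in S.

-1/8


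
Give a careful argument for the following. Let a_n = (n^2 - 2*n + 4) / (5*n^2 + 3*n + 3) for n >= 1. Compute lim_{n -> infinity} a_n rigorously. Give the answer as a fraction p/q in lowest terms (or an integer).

Divide numerator and denominator by n^2, the highest power:
numerator / n^2 = 1 - 2/n + 4/n^2
denominator / n^2 = 5 + 3/n + 3/n^2
As n -> infinity, all terms of the form c/n^k (k >= 1) tend to 0.
So numerator / n^2 -> 1 and denominator / n^2 -> 5.
Therefore lim a_n = 1/5.

1/5


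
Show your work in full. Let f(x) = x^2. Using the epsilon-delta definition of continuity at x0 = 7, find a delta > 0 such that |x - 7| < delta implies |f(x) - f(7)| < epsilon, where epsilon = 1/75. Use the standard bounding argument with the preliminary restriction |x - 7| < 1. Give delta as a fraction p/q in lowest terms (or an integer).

Factor: |x^2 - (7)^2| = |x - 7| * |x + 7|.
Impose |x - 7| < 1 first. Then |x + 7| = |(x - 7) + 2*(7)| <= |x - 7| + 2*|7| < 1 + 14 = 15.
So |x^2 - (7)^2| < delta * 15.
We need delta * 15 <= 1/75, i.e. delta <= 1/75/15 = 1/1125.
Since 1/1125 < 1, this is tighter than 1; take delta = 1/1125.
So delta = 1/1125 works.

1/1125


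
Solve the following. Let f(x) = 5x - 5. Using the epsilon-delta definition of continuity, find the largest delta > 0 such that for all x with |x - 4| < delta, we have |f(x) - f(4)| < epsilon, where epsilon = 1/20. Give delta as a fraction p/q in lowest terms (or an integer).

We compute f(4) = 5*(4) - 5 = 15.
|f(x) - f(4)| = |5x - 5 - (15)| = |5(x - 4)| = 5|x - 4|.
We need 5|x - 4| < 1/20, i.e. |x - 4| < 1/20 / 5 = 1/100.
So any delta <= 1/100 works. Conversely, if delta > 1/100, then x = 4 + 1/100 satisfies |x - 4| = 1/100 < delta but |f(x) - f(4)| = 5 * 1/100 = 1/20, which is not < 1/20; so no larger delta works.
Hence the largest such delta is 1/100.

1/100


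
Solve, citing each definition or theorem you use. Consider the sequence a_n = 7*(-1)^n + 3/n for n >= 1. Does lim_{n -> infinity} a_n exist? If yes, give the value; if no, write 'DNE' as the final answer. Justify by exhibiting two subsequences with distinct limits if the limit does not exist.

Examine the behaviour of a_n along subsequences.
a_{2k} = 7 + 3/(2k) -> 7. a_{2k+1} = -7 + 3/(2k+1) -> -7.
Since these two subsequential limits are 7 and -7, distinct, the full sequence cannot converge (a convergent sequence has all subsequences tending to the same limit). So lim a_n does not exist.

DNE


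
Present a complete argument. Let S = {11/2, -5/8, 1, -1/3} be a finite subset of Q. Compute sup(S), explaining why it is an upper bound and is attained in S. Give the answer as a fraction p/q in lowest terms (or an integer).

S is finite, so sup(S) = max(S).
Sorted decreasing:
11/2, 1, -1/3, -5/8
The extremum is 11/2.
For every x in S, x <= 11/2. And 11/2 is in S, so it is attained.
Therefore sup(S) = 11/2.

11/2


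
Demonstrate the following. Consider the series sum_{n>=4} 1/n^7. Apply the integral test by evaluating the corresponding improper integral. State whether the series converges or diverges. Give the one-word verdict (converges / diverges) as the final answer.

Let f(x) = x^(-7). Then f is positive, continuous, and decreasing on [4, infinity), so the integral test applies.
Compute the improper integral int_{4}^infinity f(x) dx:
  antiderivative F(x) = -1/(6*x^6).
  As x -> infinity, F(x) -> 0 (since p = 7 > 1).
  So int = F(infinity) - F(4) = 0 - (-1/24576) = 1/24576.
  Finite, so by the integral test, the series converges.

converges


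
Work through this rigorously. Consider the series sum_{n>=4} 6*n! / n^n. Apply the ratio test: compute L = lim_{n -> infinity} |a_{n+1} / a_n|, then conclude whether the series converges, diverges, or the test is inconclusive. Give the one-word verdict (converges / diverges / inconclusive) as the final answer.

Let a_n denote the general term. Form the ratio a_{n+1}/a_n and simplify:
a_{n+1}/a_n = (n/(n + 1))^n
Take the limit as n -> infinity: L = exp(-1).
Since L = exp(-1) < 1, the ratio test implies the series converges.

converges


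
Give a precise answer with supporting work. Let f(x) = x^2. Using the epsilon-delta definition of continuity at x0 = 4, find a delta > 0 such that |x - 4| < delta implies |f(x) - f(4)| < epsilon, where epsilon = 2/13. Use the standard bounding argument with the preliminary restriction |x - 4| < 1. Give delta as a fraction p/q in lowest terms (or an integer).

Factor: |x^2 - (4)^2| = |x - 4| * |x + 4|.
Impose |x - 4| < 1 first. Then |x + 4| = |(x - 4) + 2*(4)| <= |x - 4| + 2*|4| < 1 + 8 = 9.
So |x^2 - (4)^2| < delta * 9.
We need delta * 9 <= 2/13, i.e. delta <= 2/13/9 = 2/117.
Since 2/117 < 1, this is tighter than 1; take delta = 2/117.
So delta = 2/117 works.

2/117


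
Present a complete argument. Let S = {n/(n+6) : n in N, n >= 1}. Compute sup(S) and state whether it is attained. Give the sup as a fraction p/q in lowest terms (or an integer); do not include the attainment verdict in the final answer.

Analysis:
- Values: 1/7, 1/4, 1/3, 2/5, ... strictly increasing.
- Minimum is 1/7 (n=1); inf = 1/7 (attained).
- n/(n+6) = 1 - 6/(n+6) -> 1 from below as n -> infinity, and never equals 1.
- So sup = 1 (not attained).
Conclusion: sup(S) = 1, not attained in S.

1


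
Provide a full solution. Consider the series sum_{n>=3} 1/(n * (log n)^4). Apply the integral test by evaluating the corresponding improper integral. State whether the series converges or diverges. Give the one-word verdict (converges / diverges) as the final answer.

Let f(x) = 1/(x*log(x)^4). Then f is positive, continuous, and decreasing on [3, infinity), so the integral test applies.
Compute the improper integral int_{3}^infinity f(x) dx:
  antiderivative F(x) = -1/(3*log(x)^3).
  F(x) -> 0 as x -> infinity.  int = 0 - F(3) = 1/(3*log(3)^3) < infinity. By the integral test, the series converges.

converges


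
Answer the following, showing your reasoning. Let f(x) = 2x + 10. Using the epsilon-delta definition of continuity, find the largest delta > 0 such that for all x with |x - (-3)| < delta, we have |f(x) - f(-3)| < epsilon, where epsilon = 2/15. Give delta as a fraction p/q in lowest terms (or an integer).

We compute f(-3) = 2*(-3) + 10 = 4.
|f(x) - f(-3)| = |2x + 10 - (4)| = |2(x - (-3))| = 2|x - (-3)|.
We need 2|x - (-3)| < 2/15, i.e. |x - (-3)| < 2/15 / 2 = 1/15.
So any delta <= 1/15 works. Conversely, if delta > 1/15, then x = -3 + 1/15 satisfies |x - (-3)| = 1/15 < delta but |f(x) - f(-3)| = 2 * 1/15 = 2/15, which is not < 2/15; so no larger delta works.
Hence the largest such delta is 1/15.

1/15


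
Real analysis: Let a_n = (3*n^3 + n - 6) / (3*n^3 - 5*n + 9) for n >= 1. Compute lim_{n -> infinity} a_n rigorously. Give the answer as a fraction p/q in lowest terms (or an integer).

Divide numerator and denominator by n^3, the highest power:
numerator / n^3 = 3 + n^(-2) - 6/n^3
denominator / n^3 = 3 - 5/n^2 + 9/n^3
As n -> infinity, all terms of the form c/n^k (k >= 1) tend to 0.
So numerator / n^3 -> 3 and denominator / n^3 -> 3.
Therefore lim a_n = 1.

1


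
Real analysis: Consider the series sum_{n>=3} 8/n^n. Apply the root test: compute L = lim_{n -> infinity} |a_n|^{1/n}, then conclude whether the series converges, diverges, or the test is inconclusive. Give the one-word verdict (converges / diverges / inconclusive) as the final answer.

Let a_n denote the general term. Form |a_n|^(1/n) and simplify:
|a_n|^(1/n) = 2^(3/n)/n
Take the limit as n -> infinity: L = 0.
Since L = 0 < 1, the root test implies convergence.

converges


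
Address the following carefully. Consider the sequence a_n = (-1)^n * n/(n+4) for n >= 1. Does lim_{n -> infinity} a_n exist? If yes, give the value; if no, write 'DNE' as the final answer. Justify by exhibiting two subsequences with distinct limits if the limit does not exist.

Examine the behaviour of a_n along subsequences.
a_{2k} = 2k/(2k+4) -> 1. a_{2k+1} = -(2k+1)/(2k+5) -> -1.
Since these two subsequential limits are 1 and -1, distinct, the full sequence cannot converge (a convergent sequence has all subsequences tending to the same limit). So lim a_n does not exist.

DNE


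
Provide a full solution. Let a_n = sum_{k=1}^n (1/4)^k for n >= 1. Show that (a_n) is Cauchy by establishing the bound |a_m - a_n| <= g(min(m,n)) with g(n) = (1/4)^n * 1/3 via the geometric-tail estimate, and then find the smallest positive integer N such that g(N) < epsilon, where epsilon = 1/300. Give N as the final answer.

For m > n >= 1: |a_m - a_n| = sum_{k=n+1}^m (1/4)^k < sum_{k=n+1}^infinity (1/4)^k = (1/4)^(n+1) / (1 - 1/4) = (1/4)^n * (1/4) * (4/3) = (1/4)^n * 1/3.
So g(n) = (1/4)^n / 3. Since g(n) -> 0, (a_n) is Cauchy.
Now solve g(N) < 1/300: (1/4)^N / 3 < 1/300 <=> 4^N > 1 / (3 * 1/300) = 100.
Check powers of 4: 4^3 = 64 <= 100, 4^4 = 256 > 100.
So the smallest such N is 4. Check: g(4) = 1/(3 * 256) = 1/768 < 1/300.

4


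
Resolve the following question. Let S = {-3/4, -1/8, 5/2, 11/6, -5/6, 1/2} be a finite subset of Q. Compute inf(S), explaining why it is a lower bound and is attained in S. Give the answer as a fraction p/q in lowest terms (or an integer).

S is finite, so inf(S) = min(S).
Sorted increasing:
-5/6, -3/4, -1/8, 1/2, 11/6, 5/2
The extremum is -5/6.
For every x in S, x >= -5/6. And -5/6 is in S, so it is attained.
Therefore inf(S) = -5/6.

-5/6


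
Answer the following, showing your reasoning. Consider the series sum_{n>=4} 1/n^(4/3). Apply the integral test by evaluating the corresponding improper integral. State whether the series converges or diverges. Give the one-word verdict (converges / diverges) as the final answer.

Let f(x) = x^(-4/3). Then f is positive, continuous, and decreasing on [4, infinity), so the integral test applies.
Compute the improper integral int_{4}^infinity f(x) dx:
  antiderivative F(x) = -3/x^(1/3).
  As x -> infinity, F(x) -> 0 (since p = 4/3 > 1).
  So int = F(infinity) - F(4) = 0 - (-3*2^(1/3)/2) = 3*2^(1/3)/2.
  Finite, so by the integral test, the series converges.

converges


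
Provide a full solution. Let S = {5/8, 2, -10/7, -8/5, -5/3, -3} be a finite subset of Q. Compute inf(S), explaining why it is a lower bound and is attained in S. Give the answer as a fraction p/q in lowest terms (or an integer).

S is finite, so inf(S) = min(S).
Sorted increasing:
-3, -5/3, -8/5, -10/7, 5/8, 2
The extremum is -3.
For every x in S, x >= -3. And -3 is in S, so it is attained.
Therefore inf(S) = -3.

-3


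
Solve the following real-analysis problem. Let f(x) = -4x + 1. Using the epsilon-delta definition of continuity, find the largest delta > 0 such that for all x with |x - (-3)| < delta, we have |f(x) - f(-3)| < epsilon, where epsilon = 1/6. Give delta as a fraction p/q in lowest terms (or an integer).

We compute f(-3) = -4*(-3) + 1 = 13.
|f(x) - f(-3)| = |-4x + 1 - (13)| = |-4(x - (-3))| = 4|x - (-3)|.
We need 4|x - (-3)| < 1/6, i.e. |x - (-3)| < 1/6 / 4 = 1/24.
So any delta <= 1/24 works. Conversely, if delta > 1/24, then x = -3 + 1/24 satisfies |x - (-3)| = 1/24 < delta but |f(x) - f(-3)| = 4 * 1/24 = 1/6, which is not < 1/6; so no larger delta works.
Hence the largest such delta is 1/24.

1/24


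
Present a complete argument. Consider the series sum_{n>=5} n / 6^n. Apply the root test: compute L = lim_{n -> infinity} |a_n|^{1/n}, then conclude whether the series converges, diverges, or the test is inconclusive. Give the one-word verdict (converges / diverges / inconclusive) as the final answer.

Let a_n denote the general term. Form |a_n|^(1/n) and simplify:
|a_n|^(1/n) = n^(1/n)/6
Take the limit as n -> infinity: L = 1/6.
Since L = 1/6 < 1, the root test implies convergence.

converges


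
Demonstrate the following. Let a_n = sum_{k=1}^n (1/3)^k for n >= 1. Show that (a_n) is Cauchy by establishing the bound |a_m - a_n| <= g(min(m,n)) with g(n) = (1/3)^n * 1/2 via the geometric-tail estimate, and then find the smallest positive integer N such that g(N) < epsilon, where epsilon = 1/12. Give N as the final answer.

For m > n >= 1: |a_m - a_n| = sum_{k=n+1}^m (1/3)^k < sum_{k=n+1}^infinity (1/3)^k = (1/3)^(n+1) / (1 - 1/3) = (1/3)^n * (1/3) * (3/2) = (1/3)^n * 1/2.
So g(n) = (1/3)^n / 2. Since g(n) -> 0, (a_n) is Cauchy.
Now solve g(N) < 1/12: (1/3)^N / 2 < 1/12 <=> 3^N > 1 / (2 * 1/12) = 6.
Check powers of 3: 3^1 = 3 <= 6, 3^2 = 9 > 6.
So the smallest such N is 2. Check: g(2) = 1/(2 * 9) = 1/18 < 1/12.

2


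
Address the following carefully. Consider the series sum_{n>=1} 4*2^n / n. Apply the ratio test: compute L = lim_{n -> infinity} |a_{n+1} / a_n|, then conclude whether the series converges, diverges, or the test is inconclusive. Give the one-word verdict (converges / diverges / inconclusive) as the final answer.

Let a_n denote the general term. Form the ratio a_{n+1}/a_n and simplify:
a_{n+1}/a_n = 2*n/(n + 1)
Take the limit as n -> infinity: L = 2.
Since L = 2 > 1 (or L = infinity), the ratio test implies the series diverges.

diverges


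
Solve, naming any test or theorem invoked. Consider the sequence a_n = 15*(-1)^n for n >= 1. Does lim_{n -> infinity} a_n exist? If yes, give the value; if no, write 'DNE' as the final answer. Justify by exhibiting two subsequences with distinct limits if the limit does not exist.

Examine the behaviour of a_n along subsequences.
Even-n subsequence a_{2k} = 15 -> 15. Odd-n subsequence a_{2k+1} = -15 -> -15.
Since these two subsequential limits are 15 and -15, distinct, the full sequence cannot converge (a convergent sequence has all subsequences tending to the same limit). So lim a_n does not exist.

DNE


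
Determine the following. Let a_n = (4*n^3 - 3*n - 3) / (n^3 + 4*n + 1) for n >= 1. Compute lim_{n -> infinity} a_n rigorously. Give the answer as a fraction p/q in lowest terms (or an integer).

Divide numerator and denominator by n^3, the highest power:
numerator / n^3 = 4 - 3/n^2 - 3/n^3
denominator / n^3 = 1 + 4/n^2 + n^(-3)
As n -> infinity, all terms of the form c/n^k (k >= 1) tend to 0.
So numerator / n^3 -> 4 and denominator / n^3 -> 1.
Therefore lim a_n = 4.

4


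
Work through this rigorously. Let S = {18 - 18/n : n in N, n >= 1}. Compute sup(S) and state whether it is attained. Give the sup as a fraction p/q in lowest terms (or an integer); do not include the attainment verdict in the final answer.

Analysis:
- Values: 0, 9, 12, 27/2, ... strictly increasing.
- Minimum is 0 (n=1); inf = 0 (attained).
- 18 - 18/n -> 18 from below; sup = 18, not attained.
Conclusion: sup(S) = 18, not attained in S.

18


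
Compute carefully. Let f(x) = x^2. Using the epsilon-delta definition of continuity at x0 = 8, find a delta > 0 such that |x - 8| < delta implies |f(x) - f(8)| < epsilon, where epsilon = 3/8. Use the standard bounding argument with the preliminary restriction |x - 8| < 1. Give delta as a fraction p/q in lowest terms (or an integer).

Factor: |x^2 - (8)^2| = |x - 8| * |x + 8|.
Impose |x - 8| < 1 first. Then |x + 8| = |(x - 8) + 2*(8)| <= |x - 8| + 2*|8| < 1 + 16 = 17.
So |x^2 - (8)^2| < delta * 17.
We need delta * 17 <= 3/8, i.e. delta <= 3/8/17 = 3/136.
Since 3/136 < 1, this is tighter than 1; take delta = 3/136.
So delta = 3/136 works.

3/136


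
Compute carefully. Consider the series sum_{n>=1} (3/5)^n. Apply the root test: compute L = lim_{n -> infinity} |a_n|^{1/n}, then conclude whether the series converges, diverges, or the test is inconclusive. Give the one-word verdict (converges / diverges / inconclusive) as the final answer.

Let a_n denote the general term. Form |a_n|^(1/n) and simplify:
|a_n|^(1/n) = 3/5
Take the limit as n -> infinity: L = 3/5.
Since L = 3/5 < 1, the root test implies convergence.

converges


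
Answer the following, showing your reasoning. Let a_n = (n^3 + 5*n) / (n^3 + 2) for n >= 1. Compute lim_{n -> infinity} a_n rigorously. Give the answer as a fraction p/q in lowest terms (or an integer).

Divide numerator and denominator by n^3, the highest power:
numerator / n^3 = 1 + 5/n^2
denominator / n^3 = 1 + 2/n^3
As n -> infinity, all terms of the form c/n^k (k >= 1) tend to 0.
So numerator / n^3 -> 1 and denominator / n^3 -> 1.
Therefore lim a_n = 1.

1


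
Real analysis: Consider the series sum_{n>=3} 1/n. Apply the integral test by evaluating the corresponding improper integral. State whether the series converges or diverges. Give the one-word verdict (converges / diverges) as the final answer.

Let f(x) = 1/x. Then f is positive, continuous, and decreasing on [3, infinity), so the integral test applies.
Compute the improper integral int_{3}^infinity f(x) dx:
  antiderivative F(x) = log(x).
  As x -> infinity, log(x) -> infinity.
  So int = infinity - log(3) = infinity. By the integral test, the series diverges.

diverges


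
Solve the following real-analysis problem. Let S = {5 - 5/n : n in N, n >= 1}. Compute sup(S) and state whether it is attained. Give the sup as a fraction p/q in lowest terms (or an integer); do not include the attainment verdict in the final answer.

Analysis:
- Values: 0, 5/2, 10/3, 15/4, ... strictly increasing.
- Minimum is 0 (n=1); inf = 0 (attained).
- 5 - 5/n -> 5 from below; sup = 5, not attained.
Conclusion: sup(S) = 5, not attained in S.

5


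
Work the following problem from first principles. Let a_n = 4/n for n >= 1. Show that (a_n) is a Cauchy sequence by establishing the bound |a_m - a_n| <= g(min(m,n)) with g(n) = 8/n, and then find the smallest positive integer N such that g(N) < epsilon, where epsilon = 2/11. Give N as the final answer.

For any m, n >= 1, by the triangle inequality:
|a_m - a_n| = |4/m - 4/n| <= 4*1/m + 4*1/n <= 8/min(m,n).
So g(n) = 8/n bounds the Cauchy difference. Since g(n) -> 0, (a_n) is Cauchy.
Now solve g(N) < 2/11: 8/N < 2/11 <=> N > 8 / (2/11) = 44.
The smallest integer strictly greater than 44 is N = 45.
Check: g(45) = 8/45 = 8/45 < 2/11; g(44) = 2/11 >= 2/11. So N = 45.

45


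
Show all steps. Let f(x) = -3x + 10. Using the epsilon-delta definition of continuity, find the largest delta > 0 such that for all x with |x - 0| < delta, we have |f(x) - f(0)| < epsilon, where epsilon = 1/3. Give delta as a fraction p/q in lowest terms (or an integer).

We compute f(0) = -3*(0) + 10 = 10.
|f(x) - f(0)| = |-3x + 10 - (10)| = |-3(x - 0)| = 3|x - 0|.
We need 3|x - 0| < 1/3, i.e. |x - 0| < 1/3 / 3 = 1/9.
So any delta <= 1/9 works. Conversely, if delta > 1/9, then x = 0 + 1/9 satisfies |x - 0| = 1/9 < delta but |f(x) - f(0)| = 3 * 1/9 = 1/3, which is not < 1/3; so no larger delta works.
Hence the largest such delta is 1/9.

1/9


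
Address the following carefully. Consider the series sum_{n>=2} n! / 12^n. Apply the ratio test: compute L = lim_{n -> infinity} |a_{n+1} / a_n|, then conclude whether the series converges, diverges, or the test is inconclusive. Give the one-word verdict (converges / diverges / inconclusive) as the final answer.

Let a_n denote the general term. Form the ratio a_{n+1}/a_n and simplify:
a_{n+1}/a_n = n/12 + 1/12
Take the limit as n -> infinity: L = infinity.
Since L = infinity > 1 (or L = infinity), the ratio test implies the series diverges.

diverges


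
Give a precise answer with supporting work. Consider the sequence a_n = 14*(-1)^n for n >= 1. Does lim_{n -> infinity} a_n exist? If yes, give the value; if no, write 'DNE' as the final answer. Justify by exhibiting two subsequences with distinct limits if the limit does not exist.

Examine the behaviour of a_n along subsequences.
Even-n subsequence a_{2k} = 14 -> 14. Odd-n subsequence a_{2k+1} = -14 -> -14.
Since these two subsequential limits are 14 and -14, distinct, the full sequence cannot converge (a convergent sequence has all subsequences tending to the same limit). So lim a_n does not exist.

DNE


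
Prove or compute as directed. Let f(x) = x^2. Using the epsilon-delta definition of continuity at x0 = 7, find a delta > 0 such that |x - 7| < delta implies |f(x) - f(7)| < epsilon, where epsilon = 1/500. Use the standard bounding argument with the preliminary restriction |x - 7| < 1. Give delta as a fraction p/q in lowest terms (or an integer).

Factor: |x^2 - (7)^2| = |x - 7| * |x + 7|.
Impose |x - 7| < 1 first. Then |x + 7| = |(x - 7) + 2*(7)| <= |x - 7| + 2*|7| < 1 + 14 = 15.
So |x^2 - (7)^2| < delta * 15.
We need delta * 15 <= 1/500, i.e. delta <= 1/500/15 = 1/7500.
Since 1/7500 < 1, this is tighter than 1; take delta = 1/7500.
So delta = 1/7500 works.

1/7500


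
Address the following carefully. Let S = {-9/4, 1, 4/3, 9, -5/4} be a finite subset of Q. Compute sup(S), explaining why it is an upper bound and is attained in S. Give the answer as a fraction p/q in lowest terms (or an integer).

S is finite, so sup(S) = max(S).
Sorted decreasing:
9, 4/3, 1, -5/4, -9/4
The extremum is 9.
For every x in S, x <= 9. And 9 is in S, so it is attained.
Therefore sup(S) = 9.

9


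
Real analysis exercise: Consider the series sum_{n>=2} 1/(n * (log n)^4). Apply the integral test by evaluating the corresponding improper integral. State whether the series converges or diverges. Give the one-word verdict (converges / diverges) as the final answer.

Let f(x) = 1/(x*log(x)^4). Then f is positive, continuous, and decreasing on [2, infinity), so the integral test applies.
Compute the improper integral int_{2}^infinity f(x) dx:
  antiderivative F(x) = -1/(3*log(x)^3).
  F(x) -> 0 as x -> infinity.  int = 0 - F(2) = 1/(3*log(2)^3) < infinity. By the integral test, the series converges.

converges


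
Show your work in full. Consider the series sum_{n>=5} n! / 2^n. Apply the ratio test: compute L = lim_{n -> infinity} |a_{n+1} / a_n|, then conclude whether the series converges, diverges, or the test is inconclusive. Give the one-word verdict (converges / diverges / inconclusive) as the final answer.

Let a_n denote the general term. Form the ratio a_{n+1}/a_n and simplify:
a_{n+1}/a_n = n/2 + 1/2
Take the limit as n -> infinity: L = infinity.
Since L = infinity > 1 (or L = infinity), the ratio test implies the series diverges.

diverges


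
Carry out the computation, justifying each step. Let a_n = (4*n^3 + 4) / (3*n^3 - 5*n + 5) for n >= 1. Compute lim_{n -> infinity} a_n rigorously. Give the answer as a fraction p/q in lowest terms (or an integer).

Divide numerator and denominator by n^3, the highest power:
numerator / n^3 = 4 + 4/n^3
denominator / n^3 = 3 - 5/n^2 + 5/n^3
As n -> infinity, all terms of the form c/n^k (k >= 1) tend to 0.
So numerator / n^3 -> 4 and denominator / n^3 -> 3.
Therefore lim a_n = 4/3.

4/3


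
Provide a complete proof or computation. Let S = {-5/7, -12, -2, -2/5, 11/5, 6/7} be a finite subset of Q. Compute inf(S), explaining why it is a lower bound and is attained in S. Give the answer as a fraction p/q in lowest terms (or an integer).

S is finite, so inf(S) = min(S).
Sorted increasing:
-12, -2, -5/7, -2/5, 6/7, 11/5
The extremum is -12.
For every x in S, x >= -12. And -12 is in S, so it is attained.
Therefore inf(S) = -12.

-12


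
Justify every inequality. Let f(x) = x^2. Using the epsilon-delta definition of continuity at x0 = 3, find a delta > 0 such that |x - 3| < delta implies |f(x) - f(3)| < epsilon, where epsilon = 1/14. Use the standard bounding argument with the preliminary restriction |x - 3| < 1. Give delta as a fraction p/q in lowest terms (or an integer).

Factor: |x^2 - (3)^2| = |x - 3| * |x + 3|.
Impose |x - 3| < 1 first. Then |x + 3| = |(x - 3) + 2*(3)| <= |x - 3| + 2*|3| < 1 + 6 = 7.
So |x^2 - (3)^2| < delta * 7.
We need delta * 7 <= 1/14, i.e. delta <= 1/14/7 = 1/98.
Since 1/98 < 1, this is tighter than 1; take delta = 1/98.
So delta = 1/98 works.

1/98


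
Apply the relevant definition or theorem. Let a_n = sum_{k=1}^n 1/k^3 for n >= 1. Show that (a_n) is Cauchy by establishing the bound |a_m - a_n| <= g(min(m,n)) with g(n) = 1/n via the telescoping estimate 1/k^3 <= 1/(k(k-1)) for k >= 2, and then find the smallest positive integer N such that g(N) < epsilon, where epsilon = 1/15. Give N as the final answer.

For m > n >= 1: |a_m - a_n| = sum_{k=n+1}^m 1/k^3.
Use 1/k^3 <= 1/(k(k-1)) = 1/(k-1) - 1/k for k >= 2 (which holds since k^3 >= k^2 >= k(k-1) for k >= 2):
sum_{k=n+1}^m 1/k^3 <= sum_{k=n+1}^m (1/(k-1) - 1/k) = 1/n - 1/m <= 1/n.
By symmetry the same bound holds with n,m swapped, so |a_m - a_n| <= 1/min(m,n) = g(min(m,n)). Since g(n) -> 0, (a_n) is Cauchy.
Now solve g(N) < 1/15: 1/N < 1/15 <=> N > 1/(1/15) = 15.
The smallest integer strictly greater than 15 is N = 16.
Check: g(16) = 1/16 < 1/15; g(15) = 1/15 >= 1/15. So N = 16.

16


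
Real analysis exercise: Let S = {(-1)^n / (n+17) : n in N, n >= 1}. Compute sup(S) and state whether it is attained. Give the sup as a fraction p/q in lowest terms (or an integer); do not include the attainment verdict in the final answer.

Analysis:
- Values: -1/18, 1/19, -1/20, 1/21, -1/22, ...
- Positive terms (even n): 1/(2+17), 1/(4+17), ... decreasing -> max = 1/19 (n=2).
- Negative terms (odd n): -1/(1+17), -1/(3+17), ... increasing -> min = -1/18 (n=1).
- So sup = 1/19 (attained at n=2); inf = -1/18 (attained at n=1).
Conclusion: sup(S) = 1/19, attained in S.

1/19


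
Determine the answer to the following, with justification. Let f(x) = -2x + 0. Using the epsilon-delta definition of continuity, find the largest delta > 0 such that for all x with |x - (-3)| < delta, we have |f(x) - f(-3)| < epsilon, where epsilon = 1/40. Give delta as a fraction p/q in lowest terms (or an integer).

We compute f(-3) = -2*(-3) + 0 = 6.
|f(x) - f(-3)| = |-2x + 0 - (6)| = |-2(x - (-3))| = 2|x - (-3)|.
We need 2|x - (-3)| < 1/40, i.e. |x - (-3)| < 1/40 / 2 = 1/80.
So any delta <= 1/80 works. Conversely, if delta > 1/80, then x = -3 + 1/80 satisfies |x - (-3)| = 1/80 < delta but |f(x) - f(-3)| = 2 * 1/80 = 1/40, which is not < 1/40; so no larger delta works.
Hence the largest such delta is 1/80.

1/80


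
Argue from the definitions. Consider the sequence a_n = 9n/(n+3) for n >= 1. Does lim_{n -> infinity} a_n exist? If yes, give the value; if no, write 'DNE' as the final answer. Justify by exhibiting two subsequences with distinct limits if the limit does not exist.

Examine the behaviour of a_n along subsequences.
Even-n subsequence a_{2k} = 9(2k)/(2k+3) -> 9. Odd-n subsequence a_{2k+1} = 9(2k+1)/(2k+4) -> 9. Both tend to 9, which suggests the limit is 9; verify directly.
|a_n - 9| = |9n - 9(n+3)| / (n+3) = 27/(n+3) < 27/n for every n >= 1.
Given epsilon > 0, choose a positive integer N > 27/epsilon. Then for all n >= N, |a_n - 9| < 27/n <= 27/N < epsilon.
So by the definition of the limit, lim a_n exists and equals 9.

9


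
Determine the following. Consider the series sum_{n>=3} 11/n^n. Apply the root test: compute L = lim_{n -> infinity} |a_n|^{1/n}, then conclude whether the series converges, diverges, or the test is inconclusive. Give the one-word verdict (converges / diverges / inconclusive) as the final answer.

Let a_n denote the general term. Form |a_n|^(1/n) and simplify:
|a_n|^(1/n) = 11^(1/n)/n
Take the limit as n -> infinity: L = 0.
Since L = 0 < 1, the root test implies convergence.

converges


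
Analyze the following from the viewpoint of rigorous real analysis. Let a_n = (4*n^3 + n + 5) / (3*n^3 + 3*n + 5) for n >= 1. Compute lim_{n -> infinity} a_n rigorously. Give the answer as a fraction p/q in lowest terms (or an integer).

Divide numerator and denominator by n^3, the highest power:
numerator / n^3 = 4 + n^(-2) + 5/n^3
denominator / n^3 = 3 + 3/n^2 + 5/n^3
As n -> infinity, all terms of the form c/n^k (k >= 1) tend to 0.
So numerator / n^3 -> 4 and denominator / n^3 -> 3.
Therefore lim a_n = 4/3.

4/3


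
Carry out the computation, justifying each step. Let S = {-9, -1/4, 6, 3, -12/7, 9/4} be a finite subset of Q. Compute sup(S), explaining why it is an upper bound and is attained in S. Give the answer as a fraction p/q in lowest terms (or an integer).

S is finite, so sup(S) = max(S).
Sorted decreasing:
6, 3, 9/4, -1/4, -12/7, -9
The extremum is 6.
For every x in S, x <= 6. And 6 is in S, so it is attained.
Therefore sup(S) = 6.

6


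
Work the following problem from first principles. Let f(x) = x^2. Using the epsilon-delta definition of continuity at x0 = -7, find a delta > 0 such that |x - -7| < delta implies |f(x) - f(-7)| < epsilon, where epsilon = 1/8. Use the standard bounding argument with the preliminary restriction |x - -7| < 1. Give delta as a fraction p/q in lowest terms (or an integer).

Factor: |x^2 - (-7)^2| = |x - -7| * |x + -7|.
Impose |x - -7| < 1 first. Then |x + -7| = |(x - -7) + 2*(-7)| <= |x - -7| + 2*|-7| < 1 + 14 = 15.
So |x^2 - (-7)^2| < delta * 15.
We need delta * 15 <= 1/8, i.e. delta <= 1/8/15 = 1/120.
Since 1/120 < 1, this is tighter than 1; take delta = 1/120.
So delta = 1/120 works.

1/120
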